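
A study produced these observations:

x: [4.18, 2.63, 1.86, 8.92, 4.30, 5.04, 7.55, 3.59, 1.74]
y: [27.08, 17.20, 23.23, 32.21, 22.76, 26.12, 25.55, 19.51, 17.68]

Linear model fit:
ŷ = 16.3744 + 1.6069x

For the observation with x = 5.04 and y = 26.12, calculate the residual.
Residual = 1.6468

The residual is the difference between the actual value and the predicted value:

Residual = y - ŷ

Step 1: Calculate predicted value
ŷ = 16.3744 + 1.6069 × 5.04
ŷ = 24.4732

Step 2: Calculate residual
Residual = 26.12 - 24.4732
Residual = 1.6468

Interpretation: the model underestimates the actual value by 1.6468 at this point (positive residual → observation lies above the fitted line).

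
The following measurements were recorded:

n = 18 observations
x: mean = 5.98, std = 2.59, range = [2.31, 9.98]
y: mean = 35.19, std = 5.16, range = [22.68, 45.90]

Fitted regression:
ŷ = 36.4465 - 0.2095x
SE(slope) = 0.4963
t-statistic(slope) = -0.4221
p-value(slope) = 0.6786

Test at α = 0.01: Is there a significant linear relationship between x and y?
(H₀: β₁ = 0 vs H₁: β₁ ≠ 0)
Since p-value = 0.6786 ≥ α = 0.01, fail to reject H₀ — the slope is not significantly different from 0.

Hypothesis test for the slope coefficient:

H₀: β₁ = 0 (no linear relationship)
H₁: β₁ ≠ 0 (linear relationship exists)

Test statistic: t = β̂₁ / SE(β̂₁) = -0.2095 / 0.4963 = -0.4221

p = 0.6786: how often a slope estimate this far from 0 (in SE units) would arise by chance if β₁ were truly 0.

Decision rule: reject H₀ if p-value < α.
p-value = 0.6786 ≥ α = 0.01 → fail to reject H₀.

There is not sufficient evidence at the 1% significance level to conclude that a linear relationship exists between x and y.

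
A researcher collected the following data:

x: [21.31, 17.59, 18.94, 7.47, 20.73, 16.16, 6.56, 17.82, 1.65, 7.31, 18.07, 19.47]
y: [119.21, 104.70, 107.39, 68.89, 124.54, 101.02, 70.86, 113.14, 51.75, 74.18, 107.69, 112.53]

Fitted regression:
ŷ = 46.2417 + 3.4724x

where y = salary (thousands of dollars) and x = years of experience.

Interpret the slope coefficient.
For each additional year of experience, predicted salary increases by approximately 3.4724 thousand dollars.

β₁ = 3.4724 is the change in predicted salary (thousand dollars) per additional year of experience.

Interpretation:
- Experience up by 1 year → predicted salary increases by 3.4724 thousand dollars
- The effect is assumed constant over the observed range of x (linearity)

(β₀ = 46.2417 is the fitted value at x = 0 and is not part of the slope interpretation.)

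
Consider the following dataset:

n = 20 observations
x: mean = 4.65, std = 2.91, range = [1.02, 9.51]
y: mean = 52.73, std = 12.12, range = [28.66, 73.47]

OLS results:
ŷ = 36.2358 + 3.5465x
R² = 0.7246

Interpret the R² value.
About 72.46% of the variability in y is accounted for by the regression on x (R² = 0.7246) — a strong linear fit.

R² (coefficient of determination) measures the proportion of variance in y explained by the regression model.

Here R² = 0.7246:
- Explained: 72.46% of the variation in y
- Unexplained (residual): 100% − 72.46% = 27.54%
- Rule of thumb (below 0.3 weak; 0.3 to below 0.7 moderate; 0.7 and above strong) → strong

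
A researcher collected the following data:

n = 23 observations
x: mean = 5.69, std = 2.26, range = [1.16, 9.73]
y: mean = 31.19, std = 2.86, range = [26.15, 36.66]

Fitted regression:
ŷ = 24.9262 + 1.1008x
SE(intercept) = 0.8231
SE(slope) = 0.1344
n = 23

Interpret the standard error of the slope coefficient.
SE(slope) = 0.1344 measures the uncertainty in the estimated slope. The coefficient is estimated precisely (SE/|β̂₁| = 12.2%).

What SE measures:
- The standard error quantifies the sampling variability of the coefficient estimate
- It is the estimated standard deviation of β̂₁ across hypothetical repeated samples of the same size
- Smaller SE → more precise estimate

Relative precision:
- SE / |β̂₁| = 0.1344 / 1.1008 = 12.2%
- Rule of thumb (under 20%: precise; 20% to under 50%: moderately precise; 50% or more: imprecise) → precise

Link to interval estimation: a confidence interval for β₁ is β̂₁ ± t* × 0.1344, so SE sets the half-width per unit of t*.

What drives SE(β̂₁): larger n (here n = 23) → smaller SE; wider spread of x values → smaller SE; more residual scatter → larger SE.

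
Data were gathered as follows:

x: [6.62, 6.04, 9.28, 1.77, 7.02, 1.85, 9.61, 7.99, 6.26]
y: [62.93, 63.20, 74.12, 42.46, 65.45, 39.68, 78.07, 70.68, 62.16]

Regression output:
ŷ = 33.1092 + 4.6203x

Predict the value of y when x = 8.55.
ŷ = 72.6128

To predict y for x = 8.55, substitute into the regression equation:

ŷ = 33.1092 + 4.6203 × 8.55
ŷ = 33.1092 + 39.5036
ŷ = 72.6128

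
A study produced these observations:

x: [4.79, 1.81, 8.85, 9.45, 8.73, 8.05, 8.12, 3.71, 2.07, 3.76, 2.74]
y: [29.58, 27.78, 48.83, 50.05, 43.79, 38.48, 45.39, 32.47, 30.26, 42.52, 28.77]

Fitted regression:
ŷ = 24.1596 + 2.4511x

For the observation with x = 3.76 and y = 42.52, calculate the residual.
Residual = 9.1443

The residual is the difference between the actual value and the predicted value:

Residual = y - ŷ

Step 1: Calculate predicted value
ŷ = 24.1596 + 2.4511 × 3.76
ŷ = 33.3757

Step 2: Calculate residual
Residual = 42.52 - 33.3757
Residual = 9.1443

Interpretation: the model underestimates the actual value by 9.1443 at this point (positive residual → observation lies above the fitted line).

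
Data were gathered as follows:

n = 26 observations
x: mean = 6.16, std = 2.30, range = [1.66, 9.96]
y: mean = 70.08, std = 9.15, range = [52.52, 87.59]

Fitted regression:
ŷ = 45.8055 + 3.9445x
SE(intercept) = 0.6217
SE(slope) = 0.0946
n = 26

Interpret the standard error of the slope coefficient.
The slope 3.9445 is pinned down to within about ±0.0946 (one SE) by these data — relative uncertainty 2.4%, i.e. precise.

What SE measures:
- The standard error quantifies the sampling variability of the coefficient estimate
- It is the estimated standard deviation of β̂₁ across hypothetical repeated samples of the same size
- Smaller SE → more precise estimate

Relative precision:
- SE / |β̂₁| = 0.0946 / 3.9445 = 2.4%
- Rule of thumb (under 20%: precise; 20% to under 50%: moderately precise; 50% or more: imprecise) → precise

Rough 95% range (±2 SE): 3.9445 ± 0.1892 → (3.7553, 4.1337).

What drives SE(β̂₁): more residual scatter → larger SE.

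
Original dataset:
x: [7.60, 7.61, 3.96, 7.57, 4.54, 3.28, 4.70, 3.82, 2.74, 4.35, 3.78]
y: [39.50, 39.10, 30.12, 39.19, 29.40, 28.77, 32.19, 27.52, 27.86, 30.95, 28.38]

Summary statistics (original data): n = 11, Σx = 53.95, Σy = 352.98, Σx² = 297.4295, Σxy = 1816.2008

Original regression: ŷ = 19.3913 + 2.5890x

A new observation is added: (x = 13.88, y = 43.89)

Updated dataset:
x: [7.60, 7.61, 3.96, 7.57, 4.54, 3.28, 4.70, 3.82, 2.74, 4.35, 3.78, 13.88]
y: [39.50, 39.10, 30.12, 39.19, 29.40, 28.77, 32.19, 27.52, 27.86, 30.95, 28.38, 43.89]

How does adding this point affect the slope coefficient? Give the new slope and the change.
New slope β₁ = 1.7069 versus 2.5890 before: a change of -0.8821 (-34.1%).

The new point has HIGH LEVERAGE: x = 13.88 is far from the original mean x̄ = 53.95/11 ≈ 4.90 (original range [2.74, 7.61]).

Step 1: Update the sums with the new point (n goes from 11 to 12)
Σx  = 53.95 + 13.88 = 67.83
Σy  = 352.98 + 43.89 = 396.87
Σx² = 297.4295 + 13.88² = 297.4295 + 192.6544 = 490.0839
Σxy = 1816.2008 + 13.88×43.89 = 1816.2008 + 609.1932 = 2425.3940

Step 2: Recompute the slope with b₁ = (nΣxy − ΣxΣy) / (nΣx² − (Σx)²)
Numerator   = 12×2425.3940 − 67.83×396.87 = 29104.7280 − 26919.6921 = 2185.0359
Denominator = 12×490.0839 − 67.83² = 5881.0068 − 4600.9089 = 1280.0979
b₁(new) = 2185.0359 / 1280.0979 = 1.7069

(Same formula on the original sums: (11×1816.2008 − 53.95×352.98) / (11×297.4295 − 53.95²) = 934.9378 / 361.1220 = 2.5890, matching the given fit.)

Step 3: Change in slope
Δβ₁ = 1.7069 − 2.5890 = -0.8821
Relative change = -0.8821 / 2.5890 × 100% = -34.1%
→ the slope decreases when the point is added.

Because the point sits below the extension of the original line at a high-leverage x, it tilts the fit down.
In practice: check such a point for data-entry or measurement error; refit with and without it and report both if conclusions differ.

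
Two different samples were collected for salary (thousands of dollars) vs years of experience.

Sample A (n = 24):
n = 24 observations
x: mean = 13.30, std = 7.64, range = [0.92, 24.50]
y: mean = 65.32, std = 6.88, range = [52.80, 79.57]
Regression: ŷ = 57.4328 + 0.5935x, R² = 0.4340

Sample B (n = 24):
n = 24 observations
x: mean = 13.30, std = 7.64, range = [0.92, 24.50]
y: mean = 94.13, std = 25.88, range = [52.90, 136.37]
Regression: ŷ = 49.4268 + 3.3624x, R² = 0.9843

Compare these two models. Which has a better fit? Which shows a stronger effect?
Model B has the better fit (R² = 0.9843 vs 0.4340). Model B shows the stronger effect (|β₁| = 3.3624 vs 0.5935).

Model Comparison:

Which explains more variance? (R²)
- Model A: R² = 0.4340 → 43.40% of variance in salary explained
- Model B: R² = 0.9843 → 98.43% of variance in salary explained
- 0.9843 > 0.4340 → Model B has the better fit

Strength of effect — compare |β₁|:
- Model A: β₁ = 0.5935 → predicted salary rises 0.5935 thousand dollars per additional year of experience
- Model B: β₁ = 3.3624 → predicted salary rises 3.3624 thousand dollars per additional year of experience
- |0.5935| < |3.3624| → Model B shows the stronger marginal effect

Notes:
- A steeper slope doesn't make a better model if the scatter around the line is large.
- R² measures how tightly points cluster around the line; β₁ measures how steep the line is — they answer different questions.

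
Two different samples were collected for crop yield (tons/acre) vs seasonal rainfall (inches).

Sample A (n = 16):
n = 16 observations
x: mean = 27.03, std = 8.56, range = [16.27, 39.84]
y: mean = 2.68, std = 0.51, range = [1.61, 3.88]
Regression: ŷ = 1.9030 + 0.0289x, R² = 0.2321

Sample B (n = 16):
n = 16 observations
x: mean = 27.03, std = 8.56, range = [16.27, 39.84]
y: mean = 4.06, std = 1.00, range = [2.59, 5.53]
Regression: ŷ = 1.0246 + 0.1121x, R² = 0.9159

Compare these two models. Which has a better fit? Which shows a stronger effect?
Model B has the better fit (R² = 0.9159 vs 0.2321). Model B shows the stronger effect (|β₁| = 0.1121 vs 0.0289).

Model Comparison:

Fit — compare R²:
- Model A: R² = 0.2321 → 23.21% of variance in crop yield explained
- Model B: R² = 0.9159 → 91.59% of variance in crop yield explained
- 0.9159 > 0.2321 → Model B has the better fit

Effect size (slope magnitude):
- Model A: β₁ = 0.0289 → predicted crop yield rises 0.0289 tons/acre per additional inch of rainfall
- Model B: β₁ = 0.1121 → predicted crop yield rises 0.1121 tons/acre per additional inch of rainfall
- |0.0289| < |0.1121| → Model B shows the stronger marginal effect

Note: R² measures how tightly points cluster around the line; β₁ measures how steep the line is — they answer different questions.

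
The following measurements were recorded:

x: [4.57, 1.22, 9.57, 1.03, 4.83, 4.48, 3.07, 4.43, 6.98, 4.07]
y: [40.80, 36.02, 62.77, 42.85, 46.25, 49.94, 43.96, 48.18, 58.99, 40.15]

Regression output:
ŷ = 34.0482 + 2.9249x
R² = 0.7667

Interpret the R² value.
R² = 0.7667 means 76.67% of the variation in y is explained by the linear relationship with x. This indicates a strong fit.

The coefficient of determination R² is the fraction of the total variation in y that the fitted line accounts for.

Here R² = 0.7667:
- Explained: 76.67% of the variation in y
- Unexplained (residual): 100% − 76.67% = 23.33%
- Rule of thumb (below 0.3 weak; 0.3 to below 0.7 moderate; 0.7 and above strong) → strong

Equivalently, for simple linear regression R² = r², so |r| = √0.7667 ≈ 0.8756.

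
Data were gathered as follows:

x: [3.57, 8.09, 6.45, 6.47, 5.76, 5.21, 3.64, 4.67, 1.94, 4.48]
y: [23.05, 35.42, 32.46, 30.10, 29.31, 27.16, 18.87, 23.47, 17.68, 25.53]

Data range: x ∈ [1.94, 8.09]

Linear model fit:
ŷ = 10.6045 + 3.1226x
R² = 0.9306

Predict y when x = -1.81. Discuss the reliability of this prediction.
ŷ = 4.9526 (extrapolation — x = -1.81 lies outside [1.94, 8.09], so reliability is low).

Prediction calculation:
ŷ = 10.6045 + 3.1226 × (-1.81)
ŷ = 4.9526

Reliability:
- Data range: x ∈ [1.94, 8.09]
- Prediction point: x = -1.81 is 3.75 units below the observed range → this is EXTRAPOLATION, not interpolation

Why that matters here:
- There are no observations near this x to validate the fitted line there
- The standard error of prediction grows with (x − x̄)², and x = -1.81 is far from x̄ = 5.03

The R² = 0.9306 only validates the fit within [1.94, 8.09]; treat ŷ = 4.9526 with caution.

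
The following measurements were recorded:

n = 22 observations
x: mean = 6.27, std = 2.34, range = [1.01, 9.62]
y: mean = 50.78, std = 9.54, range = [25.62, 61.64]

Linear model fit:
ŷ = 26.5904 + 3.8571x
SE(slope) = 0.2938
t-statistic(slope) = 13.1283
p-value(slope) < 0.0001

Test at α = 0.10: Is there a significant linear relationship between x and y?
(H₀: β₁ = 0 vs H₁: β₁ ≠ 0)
p-value < 0.0001 < α = 0.10, so we reject H₀. The relationship is significant.

Hypothesis test for the slope coefficient:

H₀: β₁ = 0 (no linear relationship)
H₁: β₁ ≠ 0 (linear relationship exists)

Test statistic: t = β̂₁ / SE(β̂₁) = 3.8571 / 0.2938 = 13.1283

p < 0.0001: how often a slope estimate this far from 0 (in SE units) would arise by chance if β₁ were truly 0.

Decision rule: reject H₀ if p-value < α.
p-value < 0.0001 < α = 0.10 → reject H₀.

At α = 0.10 the data do provide convincing evidence of a nonzero slope.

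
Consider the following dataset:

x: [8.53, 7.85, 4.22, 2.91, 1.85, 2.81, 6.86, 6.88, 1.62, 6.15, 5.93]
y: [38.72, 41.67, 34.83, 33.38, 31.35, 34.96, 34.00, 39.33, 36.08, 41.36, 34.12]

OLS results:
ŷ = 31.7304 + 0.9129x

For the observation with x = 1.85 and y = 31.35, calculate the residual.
Residual = -2.0693

The residual is the difference between the actual value and the predicted value:

Residual = y - ŷ

Step 1: Calculate predicted value
ŷ = 31.7304 + 0.9129 × 1.85
ŷ = 33.4193

Step 2: Calculate residual
Residual = 31.35 - 33.4193
Residual = -2.0693

Interpretation: the model overestimates the actual value by 2.0693 at this point (negative residual → observation lies below the fitted line).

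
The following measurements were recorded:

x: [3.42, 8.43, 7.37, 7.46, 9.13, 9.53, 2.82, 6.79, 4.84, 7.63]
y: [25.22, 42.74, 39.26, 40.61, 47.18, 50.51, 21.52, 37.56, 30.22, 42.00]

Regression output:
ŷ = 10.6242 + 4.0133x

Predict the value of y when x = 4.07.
ŷ = 26.9583

x = 4.07 lies inside the observed range [2.82, 9.53], so the fitted equation applies directly:

ŷ = 10.6242 + 4.0133 × 4.07
ŷ = 10.6242 + 16.3341
ŷ = 26.9583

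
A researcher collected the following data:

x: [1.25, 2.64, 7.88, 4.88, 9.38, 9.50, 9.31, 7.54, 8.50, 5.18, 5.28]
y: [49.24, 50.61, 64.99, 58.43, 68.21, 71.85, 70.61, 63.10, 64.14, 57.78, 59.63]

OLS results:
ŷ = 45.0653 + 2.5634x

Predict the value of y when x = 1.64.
ŷ = 49.2693

Plug x = 1.64 into the fitted line:

ŷ = 45.0653 + 2.5634 × 1.64
ŷ = 45.0653 + 4.2040
ŷ = 49.2693

This is the fitted mean response at that x — an individual observation would come with a wider prediction interval.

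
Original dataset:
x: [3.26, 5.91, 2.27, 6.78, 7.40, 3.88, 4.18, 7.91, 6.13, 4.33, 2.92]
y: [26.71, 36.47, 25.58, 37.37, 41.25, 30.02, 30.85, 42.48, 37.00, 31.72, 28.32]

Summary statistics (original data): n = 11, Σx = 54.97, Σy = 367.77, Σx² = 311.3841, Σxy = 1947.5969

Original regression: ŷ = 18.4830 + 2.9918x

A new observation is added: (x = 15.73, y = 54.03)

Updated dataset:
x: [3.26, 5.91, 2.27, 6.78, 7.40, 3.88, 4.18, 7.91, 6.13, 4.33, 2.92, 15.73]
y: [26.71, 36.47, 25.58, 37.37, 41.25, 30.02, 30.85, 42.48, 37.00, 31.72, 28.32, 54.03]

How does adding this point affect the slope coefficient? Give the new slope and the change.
Adding the point moves β₁ from 2.9918 to 2.1956, i.e. it decreases by 0.7962 (-26.6%).

The new point has HIGH LEVERAGE: x = 15.73 is far from the original mean x̄ = 54.97/11 ≈ 5.00 (original range [2.27, 7.91]).

Step 1: Update the sums with the new point (n goes from 11 to 12)
Σx  = 54.97 + 15.73 = 70.70
Σy  = 367.77 + 54.03 = 421.80
Σx² = 311.3841 + 15.73² = 311.3841 + 247.4329 = 558.8170
Σxy = 1947.5969 + 15.73×54.03 = 1947.5969 + 849.8919 = 2797.4888

Step 2: Recompute the slope with b₁ = (nΣxy − ΣxΣy) / (nΣx² − (Σx)²)
Numerator   = 12×2797.4888 − 70.70×421.80 = 33569.8656 − 29821.2600 = 3748.6056
Denominator = 12×558.8170 − 70.70² = 6705.8040 − 4998.4900 = 1707.3140
b₁(new) = 3748.6056 / 1707.3140 = 2.1956

(Same formula on the original sums: (11×1947.5969 − 54.97×367.77) / (11×311.3841 − 54.97²) = 1207.2490 / 403.5242 = 2.9918, matching the given fit.)

Step 3: Change in slope
Δβ₁ = 2.1956 − 2.9918 = -0.7962
Relative change = -0.7962 / 2.9918 × 100% = -26.6%
→ the slope decreases when the point is added.

A high-leverage point only changes the slope if it is off the original line; here y = 54.03 is below the original trend, so the slope decreases.
In practice: examine leverage (hᵢ) and Cook's distance rather than deleting it automatically.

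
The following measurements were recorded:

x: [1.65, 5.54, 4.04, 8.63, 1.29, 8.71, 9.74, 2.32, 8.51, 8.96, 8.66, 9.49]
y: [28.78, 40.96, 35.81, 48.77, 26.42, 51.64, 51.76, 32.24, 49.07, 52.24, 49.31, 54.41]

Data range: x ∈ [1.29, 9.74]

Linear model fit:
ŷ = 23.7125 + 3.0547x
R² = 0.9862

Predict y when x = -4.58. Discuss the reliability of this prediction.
ŷ = 9.7220, but this is extrapolation (below the data range [1.29, 9.74]) and may be unreliable.

Prediction calculation:
ŷ = 23.7125 + 3.0547 × (-4.58)
ŷ = 9.7220

Reliability:
- Data range: x ∈ [1.29, 9.74]
- Prediction point: x = -4.58 is 5.87 units below the observed range → this is EXTRAPOLATION, not interpolation

Why that matters here:
- The standard error of prediction grows with (x − x̄)², and x = -4.58 is far from x̄ = 6.46
- The linear relationship may not hold outside the observed range

Report the number if required, but flag clearly that it is an extrapolation.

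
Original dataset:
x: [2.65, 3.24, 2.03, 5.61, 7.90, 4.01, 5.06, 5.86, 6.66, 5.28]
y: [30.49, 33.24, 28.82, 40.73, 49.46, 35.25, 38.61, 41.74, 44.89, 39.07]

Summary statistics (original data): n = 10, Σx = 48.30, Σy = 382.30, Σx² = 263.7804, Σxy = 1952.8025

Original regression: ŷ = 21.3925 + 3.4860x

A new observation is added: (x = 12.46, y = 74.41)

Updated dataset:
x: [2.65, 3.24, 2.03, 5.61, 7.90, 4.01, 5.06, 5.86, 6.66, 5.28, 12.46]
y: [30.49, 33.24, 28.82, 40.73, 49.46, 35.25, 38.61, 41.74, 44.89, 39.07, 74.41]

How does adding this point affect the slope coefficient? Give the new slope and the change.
New slope β₁ = 4.2828 versus 3.4860 before: a change of +0.7968 (+22.9%).

The new point has HIGH LEVERAGE: x = 12.46 is far from the original mean x̄ = 48.30/10 ≈ 4.83 (original range [2.03, 7.90]).

Step 1: Update the sums with the new point (n goes from 10 to 11)
Σx  = 48.30 + 12.46 = 60.76
Σy  = 382.30 + 74.41 = 456.71
Σx² = 263.7804 + 12.46² = 263.7804 + 155.2516 = 419.0320
Σxy = 1952.8025 + 12.46×74.41 = 1952.8025 + 927.1486 = 2879.9511

Step 2: Recompute the slope with b₁ = (nΣxy − ΣxΣy) / (nΣx² − (Σx)²)
Numerator   = 11×2879.9511 − 60.76×456.71 = 31679.4621 − 27749.6996 = 3929.7625
Denominator = 11×419.0320 − 60.76² = 4609.3520 − 3691.7776 = 917.5744
b₁(new) = 3929.7625 / 917.5744 = 4.2828

(Same formula on the original sums: (10×1952.8025 − 48.30×382.30) / (10×263.7804 − 48.30²) = 1062.9350 / 304.9140 = 3.4860, matching the given fit.)

Step 3: Change in slope
Δβ₁ = 4.2828 − 3.4860 = +0.7968
Relative change = +0.7968 / 3.4860 × 100% = +22.9%
→ the slope increases when the point is added.

A high-leverage point only changes the slope if it is off the original line; here y = 74.41 is above the original trend, so the slope increases.
In practice: examine leverage (hᵢ) and Cook's distance rather than deleting it automatically; check such a point for data-entry or measurement error.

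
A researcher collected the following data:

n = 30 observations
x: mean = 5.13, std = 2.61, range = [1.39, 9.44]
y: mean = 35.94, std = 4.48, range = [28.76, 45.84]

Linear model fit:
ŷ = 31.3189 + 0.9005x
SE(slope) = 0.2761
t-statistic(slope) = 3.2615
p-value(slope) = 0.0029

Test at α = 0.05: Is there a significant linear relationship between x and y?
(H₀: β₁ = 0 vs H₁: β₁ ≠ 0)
Reject H₀: p-value = 0.0029 < α = 0.05. The linear relationship is significant at the 5% level.

Hypothesis test for the slope coefficient:

H₀: β₁ = 0 (no linear relationship)
H₁: β₁ ≠ 0 (linear relationship exists)

Test statistic: t = β̂₁ / SE(β̂₁) = 0.9005 / 0.2761 = 3.2615

The p-value (0.0029) is the probability, under H₀, of a t-statistic at least as extreme as |t| = 3.2615 (two-sided, df = n − 2 = 28).

Decision rule: reject H₀ if p-value < α.
p-value = 0.0029 < α = 0.05 → reject H₀.

There is sufficient evidence at the 5% significance level to conclude that a linear relationship exists between x and y.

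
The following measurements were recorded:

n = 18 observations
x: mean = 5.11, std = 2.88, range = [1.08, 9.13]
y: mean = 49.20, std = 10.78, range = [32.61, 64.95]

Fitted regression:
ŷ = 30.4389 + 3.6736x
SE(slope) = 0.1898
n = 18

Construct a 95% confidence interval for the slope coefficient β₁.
The 95% CI for β₁ is (3.2712, 4.0760)

Confidence interval for the slope:

The 95% CI for β₁ is: β̂₁ ± t*(α/2, n-2) × SE(β̂₁)

Step 1: Find critical t-value
- Confidence level = 0.95
- Degrees of freedom = n - 2 = 18 - 2 = 16
- t*(α/2, 16) = 2.1199

Step 2: Calculate margin of error
Margin = 2.1199 × 0.1898 = 0.4024

Step 3: Construct interval
CI = 3.6736 ± 0.4024
CI = (3.2712, 4.0760)

Interpretation: each one-unit increase in x is associated with a change in mean y of between 3.2712 and 4.0760, with 95% confidence.
Both endpoints are positive, so the data support a genuinely positive slope at this confidence level.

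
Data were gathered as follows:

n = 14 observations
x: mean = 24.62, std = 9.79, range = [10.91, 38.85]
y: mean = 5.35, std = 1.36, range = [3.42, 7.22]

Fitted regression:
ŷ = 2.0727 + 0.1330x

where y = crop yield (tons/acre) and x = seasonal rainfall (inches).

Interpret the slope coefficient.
On average, crop yield is about 0.1330 tons/acre higher for every extra inch of rainfall.

The slope coefficient β₁ = 0.1330 represents the marginal effect of rainfall on crop yield.

Interpretation:
- Rainfall up by 1 inch → predicted crop yield increases by 0.1330 tons/acre
- The effect is assumed constant over the observed range of x (linearity)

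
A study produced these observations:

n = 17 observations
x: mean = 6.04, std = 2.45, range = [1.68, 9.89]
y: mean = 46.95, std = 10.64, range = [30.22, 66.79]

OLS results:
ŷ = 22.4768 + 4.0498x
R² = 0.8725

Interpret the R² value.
The model explains 87.25% of the variance in y (R² = 0.8725), leaving 12.75% unexplained; the fit is strong.

The coefficient of determination R² is the fraction of the total variation in y that the fitted line accounts for.

Here R² = 0.8725:
- Explained: 87.25% of the variation in y
- Unexplained (residual): 100% − 87.25% = 12.75%
- Rule of thumb (below 0.3 weak; 0.3 to below 0.7 moderate; 0.7 and above strong) → strong

Note: R² never decreases when predictors are added, so it should not be used alone to compare models of different size.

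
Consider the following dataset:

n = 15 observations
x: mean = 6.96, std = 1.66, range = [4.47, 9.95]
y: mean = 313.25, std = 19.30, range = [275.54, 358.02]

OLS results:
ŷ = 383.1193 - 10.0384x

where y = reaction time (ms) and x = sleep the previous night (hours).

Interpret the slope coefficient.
An increase of one hour in sleep is associated with a 10.0384 ms decrease in predicted reaction time.

β₁ = -10.0384 is the change in predicted reaction time (ms) per additional hour of sleep.

Interpretation:
- Sleep up by 1 hour → predicted reaction time decreases by 10.0384 ms
- The effect is assumed constant over the observed range of x (linearity)

The intercept β₀ = 383.1193 is the predicted reaction time when sleep = 0; since the smallest observed x is 4.47, this is an extrapolation and mainly anchors the line.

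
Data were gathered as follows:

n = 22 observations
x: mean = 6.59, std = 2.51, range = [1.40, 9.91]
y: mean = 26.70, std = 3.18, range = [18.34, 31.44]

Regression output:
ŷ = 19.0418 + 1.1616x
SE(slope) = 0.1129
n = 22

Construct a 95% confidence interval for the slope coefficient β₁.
The 95% CI for β₁ is (0.9261, 1.3971)

Confidence interval for the slope:

The 95% CI for β₁ is: β̂₁ ± t*(α/2, n-2) × SE(β̂₁)

Step 1: Find critical t-value
- Confidence level = 0.95
- Degrees of freedom = n - 2 = 22 - 2 = 20
- t*(α/2, 20) = 2.0860

Step 2: Calculate margin of error
Margin = 2.0860 × 0.1129 = 0.2355

Step 3: Construct interval
CI = 1.1616 ± 0.2355
CI = (0.9261, 1.3971)

Interpretation: We are 95% confident that the true slope β₁ lies between 0.9261 and 1.3971.
Both endpoints are positive, so the data support a genuinely positive slope at this confidence level.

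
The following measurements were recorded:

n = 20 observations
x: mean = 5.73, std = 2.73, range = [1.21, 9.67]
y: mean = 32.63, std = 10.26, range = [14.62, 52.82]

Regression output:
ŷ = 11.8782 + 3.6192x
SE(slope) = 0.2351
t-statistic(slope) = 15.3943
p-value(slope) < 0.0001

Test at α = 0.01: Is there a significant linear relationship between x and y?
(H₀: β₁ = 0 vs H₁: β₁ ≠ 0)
Reject H₀: p-value < 0.0001 < α = 0.01. The linear relationship is significant at the 1% level.

Hypothesis test for the slope coefficient:

H₀: β₁ = 0 (no linear relationship)
H₁: β₁ ≠ 0 (linear relationship exists)

Test statistic: t = β̂₁ / SE(β̂₁) = 3.6192 / 0.2351 = 15.3943

p < 0.0001: how often a slope estimate this far from 0 (in SE units) would arise by chance if β₁ were truly 0.

Decision rule: reject H₀ if p-value < α.
p-value < 0.0001 < α = 0.01 → reject H₀.

There is sufficient evidence at the 1% significance level to conclude that a linear relationship exists between x and y.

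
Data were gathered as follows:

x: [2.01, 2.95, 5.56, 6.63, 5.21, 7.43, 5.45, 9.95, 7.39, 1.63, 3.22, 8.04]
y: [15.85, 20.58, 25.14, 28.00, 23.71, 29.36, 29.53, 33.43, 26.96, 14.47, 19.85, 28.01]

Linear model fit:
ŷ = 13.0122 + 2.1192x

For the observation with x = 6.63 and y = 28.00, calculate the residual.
Residual = 0.9375

The residual is the difference between the actual value and the predicted value:

Residual = y - ŷ

Step 1: Calculate predicted value
ŷ = 13.0122 + 2.1192 × 6.63
ŷ = 27.0625

Step 2: Calculate residual
Residual = 28.00 - 27.0625
Residual = 0.9375

Interpretation: the model underestimates the actual value by 0.9375 at this point (positive residual → observation lies above the fitted line).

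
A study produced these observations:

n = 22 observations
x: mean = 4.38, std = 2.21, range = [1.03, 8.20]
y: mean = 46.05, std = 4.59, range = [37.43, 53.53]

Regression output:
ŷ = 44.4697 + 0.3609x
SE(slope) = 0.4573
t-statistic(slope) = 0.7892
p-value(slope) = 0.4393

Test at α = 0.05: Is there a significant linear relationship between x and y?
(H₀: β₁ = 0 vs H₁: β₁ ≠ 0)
Fail to reject H₀: p-value = 0.4393 ≥ α = 0.05. The linear relationship is not significant at the 5% level.

Hypothesis test for the slope coefficient:

H₀: β₁ = 0 (no linear relationship)
H₁: β₁ ≠ 0 (linear relationship exists)

Test statistic: t = β̂₁ / SE(β̂₁) = 0.3609 / 0.4573 = 0.7892

p = 0.4393: how often a slope estimate this far from 0 (in SE units) would arise by chance if β₁ were truly 0.

Decision rule: reject H₀ if p-value < α.
p-value = 0.4393 ≥ α = 0.05 → fail to reject H₀.

At α = 0.05 the data do not provide convincing evidence of a nonzero slope.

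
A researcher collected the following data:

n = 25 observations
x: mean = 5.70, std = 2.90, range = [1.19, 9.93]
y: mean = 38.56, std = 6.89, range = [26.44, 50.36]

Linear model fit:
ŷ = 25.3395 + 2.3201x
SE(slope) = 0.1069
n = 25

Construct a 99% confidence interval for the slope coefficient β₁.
The 99% CI for β₁ is (2.0200, 2.6202)

Confidence interval for the slope:

The 99% CI for β₁ is: β̂₁ ± t*(α/2, n-2) × SE(β̂₁)

Step 1: Find critical t-value
- Confidence level = 0.99
- Degrees of freedom = n - 2 = 25 - 2 = 23
- t*(α/2, 23) = 2.8073

Step 2: Calculate margin of error
Margin = 2.8073 × 0.1069 = 0.3001

Step 3: Construct interval
CI = 2.3201 ± 0.3001
CI = (2.0200, 2.6202)

Interpretation: each one-unit increase in x is associated with a change in mean y of between 2.0200 and 2.6202, with 99% confidence.
Both endpoints are positive, so the data support a genuinely positive slope at this confidence level.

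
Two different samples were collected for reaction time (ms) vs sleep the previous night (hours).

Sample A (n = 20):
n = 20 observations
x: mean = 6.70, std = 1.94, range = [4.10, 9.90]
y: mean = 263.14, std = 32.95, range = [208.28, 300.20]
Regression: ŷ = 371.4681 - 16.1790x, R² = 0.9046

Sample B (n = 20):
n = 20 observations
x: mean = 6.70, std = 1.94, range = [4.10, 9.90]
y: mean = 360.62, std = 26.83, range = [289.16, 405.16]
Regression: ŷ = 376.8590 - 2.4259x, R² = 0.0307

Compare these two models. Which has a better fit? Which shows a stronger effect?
Model A has the better fit (R² = 0.9046 vs 0.0307). Model A shows the stronger effect (|β₁| = 16.1790 vs 2.4259).

Model Comparison:

Fit — compare R²:
- Model A: R² = 0.9046 → 90.46% of variance in reaction time explained
- Model B: R² = 0.0307 → 3.07% of variance in reaction time explained
- 0.9046 > 0.0307 → Model A has the better fit

Which has the larger per-hour effect? (|β₁|)
- Model A: β₁ = -16.1790 → predicted reaction time falls 16.1790 ms per additional hour of sleep
- Model B: β₁ = -2.4259 → predicted reaction time falls 2.4259 ms per additional hour of sleep
- |-16.1790| > |-2.4259| → Model A shows the stronger marginal effect

Note: A better fit (higher R²) doesn't necessarily mean a more important relationship.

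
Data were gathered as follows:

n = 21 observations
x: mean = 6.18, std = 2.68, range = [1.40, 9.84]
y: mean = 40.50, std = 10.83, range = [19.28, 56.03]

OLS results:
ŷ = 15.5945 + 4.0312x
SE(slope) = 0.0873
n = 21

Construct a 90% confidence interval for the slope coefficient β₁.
The 90% CI for β₁ is (3.8802, 4.1822)

Confidence interval for the slope:

The 90% CI for β₁ is: β̂₁ ± t*(α/2, n-2) × SE(β̂₁)

Step 1: Find critical t-value
- Confidence level = 0.9
- Degrees of freedom = n - 2 = 21 - 2 = 19
- t*(α/2, 19) = 1.7291

Step 2: Calculate margin of error
Margin = 1.7291 × 0.0873 = 0.1510

Step 3: Construct interval
CI = 4.0312 ± 0.1510
CI = (3.8802, 4.1822)

Interpretation: We are 90% confident that the true slope β₁ lies between 3.8802 and 4.1822.
Both endpoints are positive, so the data support a genuinely positive slope at this confidence level.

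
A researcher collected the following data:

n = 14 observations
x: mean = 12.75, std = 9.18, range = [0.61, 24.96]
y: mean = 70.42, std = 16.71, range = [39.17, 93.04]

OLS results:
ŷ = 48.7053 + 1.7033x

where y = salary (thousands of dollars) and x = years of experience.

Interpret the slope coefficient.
For each additional year of experience, predicted salary increases by approximately 1.7033 thousand dollars.

The slope coefficient β₁ = 1.7033 represents the marginal effect of experience on salary.

Interpretation:
- Experience up by 1 year → predicted salary increases by 1.7033 thousand dollars
- This is a linear approximation: the same per-unit change is assumed across the whole observed x range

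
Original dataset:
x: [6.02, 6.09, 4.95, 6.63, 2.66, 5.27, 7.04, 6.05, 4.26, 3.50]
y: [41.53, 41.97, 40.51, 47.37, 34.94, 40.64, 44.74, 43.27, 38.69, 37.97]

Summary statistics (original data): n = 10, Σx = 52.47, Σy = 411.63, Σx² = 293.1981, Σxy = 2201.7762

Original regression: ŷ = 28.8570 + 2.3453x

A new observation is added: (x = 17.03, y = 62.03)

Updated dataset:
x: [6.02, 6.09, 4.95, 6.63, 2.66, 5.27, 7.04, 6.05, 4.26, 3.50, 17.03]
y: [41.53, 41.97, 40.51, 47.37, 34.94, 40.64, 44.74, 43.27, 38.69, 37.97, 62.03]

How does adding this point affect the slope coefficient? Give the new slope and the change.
Adding the point moves β₁ from 2.3453 to 1.8422, i.e. it decreases by 0.5031 (-21.5%).

x = 17.03 lies well outside the original x-range [2.66, 7.04] (x̄ ≈ 5.25), so this observation has high leverage and can move the slope substantially.

Step 1: Update the sums with the new point (n goes from 10 to 11)
Σx  = 52.47 + 17.03 = 69.50
Σy  = 411.63 + 62.03 = 473.66
Σx² = 293.1981 + 17.03² = 293.1981 + 290.0209 = 583.2190
Σxy = 2201.7762 + 17.03×62.03 = 2201.7762 + 1056.3709 = 3258.1471

Step 2: Recompute the slope with b₁ = (nΣxy − ΣxΣy) / (nΣx² − (Σx)²)
Numerator   = 11×3258.1471 − 69.50×473.66 = 35839.6181 − 32919.3700 = 2920.2481
Denominator = 11×583.2190 − 69.50² = 6415.4090 − 4830.2500 = 1585.1590
b₁(new) = 2920.2481 / 1585.1590 = 1.8422

(Same formula on the original sums: (10×2201.7762 − 52.47×411.63) / (10×293.1981 − 52.47²) = 419.5359 / 178.8801 = 2.3453, matching the given fit.)

Step 3: Change in slope
Δβ₁ = 1.8422 − 2.3453 = -0.5031
Relative change = -0.5031 / 2.3453 × 100% = -21.5%
→ the slope decreases when the point is added.

Because the point sits below the extension of the original line at a high-leverage x, it tilts the fit down.
In practice: refit with and without it and report both if conclusions differ; investigate whether it comes from the same population as the rest of the sample.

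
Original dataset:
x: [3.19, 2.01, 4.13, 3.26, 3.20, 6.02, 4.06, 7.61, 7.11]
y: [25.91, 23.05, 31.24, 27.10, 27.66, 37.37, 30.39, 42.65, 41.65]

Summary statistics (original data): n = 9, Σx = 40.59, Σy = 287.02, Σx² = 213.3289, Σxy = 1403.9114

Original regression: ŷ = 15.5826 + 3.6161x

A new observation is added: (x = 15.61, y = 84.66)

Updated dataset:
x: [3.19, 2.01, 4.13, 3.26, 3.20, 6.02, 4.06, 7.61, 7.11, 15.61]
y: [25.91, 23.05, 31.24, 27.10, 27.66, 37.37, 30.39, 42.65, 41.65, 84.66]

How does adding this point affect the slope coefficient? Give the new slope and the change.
The slope changes from 3.6161 to 4.5100 (change of +0.8939, or +24.7%).

The new point has HIGH LEVERAGE: x = 15.61 is far from the original mean x̄ = 40.59/9 ≈ 4.51 (original range [2.01, 7.61]).

Step 1: Update the sums with the new point (n goes from 9 to 10)
Σx  = 40.59 + 15.61 = 56.20
Σy  = 287.02 + 84.66 = 371.68
Σx² = 213.3289 + 15.61² = 213.3289 + 243.6721 = 457.0010
Σxy = 1403.9114 + 15.61×84.66 = 1403.9114 + 1321.5426 = 2725.4540

Step 2: Recompute the slope with b₁ = (nΣxy − ΣxΣy) / (nΣx² − (Σx)²)
Numerator   = 10×2725.4540 − 56.20×371.68 = 27254.5400 − 20888.4160 = 6366.1240
Denominator = 10×457.0010 − 56.20² = 4570.0100 − 3158.4400 = 1411.5700
b₁(new) = 6366.1240 / 1411.5700 = 4.5100

(Same formula on the original sums: (9×1403.9114 − 40.59×287.02) / (9×213.3289 − 40.59²) = 985.0608 / 272.4120 = 3.6161, matching the given fit.)

Step 3: Change in slope
Δβ₁ = 4.5100 − 3.6161 = +0.8939
Relative change = +0.8939 / 3.6161 × 100% = +24.7%
→ the slope increases when the point is added.

A high-leverage point only changes the slope if it is off the original line; here y = 84.66 is above the original trend, so the slope increases.
In practice: refit with and without it and report both if conclusions differ.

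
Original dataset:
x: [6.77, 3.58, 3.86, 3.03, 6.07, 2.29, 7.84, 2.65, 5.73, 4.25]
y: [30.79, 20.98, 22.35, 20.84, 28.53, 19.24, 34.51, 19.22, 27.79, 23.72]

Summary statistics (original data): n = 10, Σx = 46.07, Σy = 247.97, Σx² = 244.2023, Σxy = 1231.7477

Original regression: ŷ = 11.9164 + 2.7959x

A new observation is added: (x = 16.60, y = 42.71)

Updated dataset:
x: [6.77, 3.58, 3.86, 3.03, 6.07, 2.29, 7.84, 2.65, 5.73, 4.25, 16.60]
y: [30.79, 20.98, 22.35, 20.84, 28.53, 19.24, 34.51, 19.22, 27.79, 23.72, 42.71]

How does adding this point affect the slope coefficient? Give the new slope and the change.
Adding the point moves β₁ from 2.7959 to 1.7494, i.e. it decreases by 1.0465 (-37.4%).

The new point has HIGH LEVERAGE: x = 16.60 is far from the original mean x̄ = 46.07/10 ≈ 4.61 (original range [2.29, 7.84]).

Step 1: Update the sums with the new point (n goes from 10 to 11)
Σx  = 46.07 + 16.60 = 62.67
Σy  = 247.97 + 42.71 = 290.68
Σx² = 244.2023 + 16.60² = 244.2023 + 275.5600 = 519.7623
Σxy = 1231.7477 + 16.60×42.71 = 1231.7477 + 708.9860 = 1940.7337

Step 2: Recompute the slope with b₁ = (nΣxy − ΣxΣy) / (nΣx² − (Σx)²)
Numerator   = 11×1940.7337 − 62.67×290.68 = 21348.0707 − 18216.9156 = 3131.1551
Denominator = 11×519.7623 − 62.67² = 5717.3853 − 3927.5289 = 1789.8564
b₁(new) = 3131.1551 / 1789.8564 = 1.7494

(Same formula on the original sums: (10×1231.7477 − 46.07×247.97) / (10×244.2023 − 46.07²) = 893.4991 / 319.5781 = 2.7959, matching the given fit.)

Step 3: Change in slope
Δβ₁ = 1.7494 − 2.7959 = -1.0465
Relative change = -1.0465 / 2.7959 × 100% = -37.4%
→ the slope decreases when the point is added.

Because the point sits below the extension of the original line at a high-leverage x, it tilts the fit down.
In practice: investigate whether it comes from the same population as the rest of the sample.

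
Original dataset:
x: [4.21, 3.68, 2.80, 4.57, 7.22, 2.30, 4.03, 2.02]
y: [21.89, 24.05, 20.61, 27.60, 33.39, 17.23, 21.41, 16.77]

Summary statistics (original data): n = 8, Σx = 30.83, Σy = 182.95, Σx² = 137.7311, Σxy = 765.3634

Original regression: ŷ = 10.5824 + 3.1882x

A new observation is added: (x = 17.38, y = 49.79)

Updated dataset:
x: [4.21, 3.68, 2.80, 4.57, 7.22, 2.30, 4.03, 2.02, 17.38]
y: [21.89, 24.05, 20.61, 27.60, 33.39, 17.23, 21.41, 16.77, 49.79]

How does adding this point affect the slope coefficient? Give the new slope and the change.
The slope changes from 3.1882 to 2.1151 (change of -1.0731, or -33.7%).

The new point has HIGH LEVERAGE: x = 17.38 is far from the original mean x̄ = 30.83/8 ≈ 3.85 (original range [2.02, 7.22]).

Step 1: Update the sums with the new point (n goes from 8 to 9)
Σx  = 30.83 + 17.38 = 48.21
Σy  = 182.95 + 49.79 = 232.74
Σx² = 137.7311 + 17.38² = 137.7311 + 302.0644 = 439.7955
Σxy = 765.3634 + 17.38×49.79 = 765.3634 + 865.3502 = 1630.7136

Step 2: Recompute the slope with b₁ = (nΣxy − ΣxΣy) / (nΣx² − (Σx)²)
Numerator   = 9×1630.7136 − 48.21×232.74 = 14676.4224 − 11220.3954 = 3456.0270
Denominator = 9×439.7955 − 48.21² = 3958.1595 − 2324.2041 = 1633.9554
b₁(new) = 3456.0270 / 1633.9554 = 2.1151

(Same formula on the original sums: (8×765.3634 − 30.83×182.95) / (8×137.7311 − 30.83²) = 482.5587 / 151.3599 = 3.1882, matching the given fit.)

Step 3: Change in slope
Δβ₁ = 2.1151 − 3.1882 = -1.0731
Relative change = -1.0731 / 3.1882 × 100% = -33.7%
→ the slope decreases when the point is added.

A high-leverage point only changes the slope if it is off the original line; here y = 49.79 is below the original trend, so the slope decreases.
In practice: examine leverage (hᵢ) and Cook's distance rather than deleting it automatically; investigate whether it comes from the same population as the rest of the sample.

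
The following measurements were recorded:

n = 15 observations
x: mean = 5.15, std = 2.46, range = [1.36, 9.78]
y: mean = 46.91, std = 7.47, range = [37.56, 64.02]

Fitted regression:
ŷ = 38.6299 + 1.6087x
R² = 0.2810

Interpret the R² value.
About 28.10% of the variability in y is accounted for by the regression on x (R² = 0.2810) — a weak linear fit.

The coefficient of determination R² is the fraction of the total variation in y that the fitted line accounts for.

Here R² = 0.2810:
- Explained: 28.10% of the variation in y
- Unexplained (residual): 100% − 28.10% = 71.90%
- Rule of thumb (below 0.3 weak; 0.3 to below 0.7 moderate; 0.7 and above strong) → weak

Equivalently, for simple linear regression R² = r², so |r| = √0.2810 ≈ 0.5301.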